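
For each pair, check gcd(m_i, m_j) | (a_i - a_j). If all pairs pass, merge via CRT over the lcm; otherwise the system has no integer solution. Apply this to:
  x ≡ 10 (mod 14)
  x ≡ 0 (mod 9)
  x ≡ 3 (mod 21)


Moduli 14, 9, 21 are not pairwise coprime, so CRT works modulo lcm(m_i) when all pairwise compatibility conditions hold.
Pairwise compatibility: gcd(m_i, m_j) must divide a_i - a_j for every pair.
Merge one congruence at a time:
  Start: x ≡ 10 (mod 14).
  Combine with x ≡ 0 (mod 9): gcd(14, 9) = 1; 0 - 10 = -10, which IS divisible by 1, so compatible.
    Write x = 10 + 14·t and substitute into x ≡ 0 (mod 9): 14·t ≡ 0 − 10 = -10 (mod 9).
    Reduce coefficients mod 9: 5·t ≡ 8 (mod 9).
    The inverse of 5 mod 9 is 2 (since 5·2 = 10 = 1·9 + 1), so t ≡ 2·8 = 16 ≡ 7 (mod 9).
    Then x = 10 + 14·7 = 108, valid modulo lcm(14, 9) = 126: x ≡ 108 (mod 126).
  Combine with x ≡ 3 (mod 21): gcd(126, 21) = 21; 3 - 108 = -105, which IS divisible by 21, so compatible.
    Write x = 108 + 126·t and substitute into x ≡ 3 (mod 21): 126·t ≡ 3 − 108 = -105 (mod 21).
    Divide the congruence (and modulus) by g = 21: 6·t ≡ -5 (mod 1).
    Modulo 1 every t works; take t = 0.
    Then x = 108 + 126·0 = 108, valid modulo lcm(126, 21) = 126: x ≡ 108 (mod 126).
Verify: 108 mod 14 = 10, 108 mod 9 = 0, 108 mod 21 = 3.

x ≡ 108 (mod 126).


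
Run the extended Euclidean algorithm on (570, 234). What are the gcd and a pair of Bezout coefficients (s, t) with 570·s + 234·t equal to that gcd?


Euclidean algorithm on (570, 234) — divide until remainder is 0:
  570 = 2 · 234 + 102
  234 = 2 · 102 + 30
  102 = 3 · 30 + 12
  30 = 2 · 12 + 6
  12 = 2 · 6 + 0
gcd(570, 234) = 6.
Track Bezout coefficients alongside the remainders: start with r₀ = 570 = a·1 + b·0 (s = 1, t = 0) and r₁ = 234 = a·0 + b·1 (s = 0, t = 1); each new remainder r_{k+1} = r_{k-1} − q_k·r_k inherits s_{k+1} = s_{k-1} − q_k·s_k, t_{k+1} = t_{k-1} − q_k·t_k, so r_k = a·s_k + b·t_k at every step:
  q = 2: r = 102, s = 1 − 2·0 = 1, t = 0 − 2·1 = -2  (check: 570·1 + 234·(-2) = 102)
  q = 2: r = 30, s = 0 − 2·1 = -2, t = 1 − 2·(-2) = 5  (check: 570·(-2) + 234·5 = 30)
  q = 3: r = 12, s = 1 − 3·(-2) = 7, t = -2 − 3·5 = -17  (check: 570·7 + 234·(-17) = 12)
  q = 2: r = 6, s = -2 − 2·7 = -16, t = 5 − 2·(-17) = 39  (check: 570·(-16) + 234·39 = 6)
The row with r = 6 (the gcd) gives the Bezout coefficients s = -16, t = 39.
Result: 570 · (-16) + 234 · (39) = 6.

gcd(570, 234) = 6; s = -16, t = 39 (check: 570·(-16) + 234·39 = 6).


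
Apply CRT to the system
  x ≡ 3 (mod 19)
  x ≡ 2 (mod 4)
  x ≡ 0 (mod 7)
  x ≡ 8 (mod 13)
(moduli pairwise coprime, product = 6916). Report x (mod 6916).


Product of moduli M = 19 · 4 · 7 · 13 = 6916.
Merge one congruence at a time:
  Start: x ≡ 3 (mod 19).
  Combine with x ≡ 2 (mod 4); new modulus lcm = 76.
    Write x = 3 + 19·t and substitute into x ≡ 2 (mod 4): 19·t ≡ 2 − 3 = -1 (mod 4).
    Reduce coefficients mod 4: 3·t ≡ 3 (mod 4).
    The inverse of 3 mod 4 is 3 (since 3·3 = 9 = 2·4 + 1), so t ≡ 3·3 = 9 ≡ 1 (mod 4).
    Then x = 3 + 19·1 = 22, valid modulo lcm(19, 4) = 76: x ≡ 22 (mod 76).
  Combine with x ≡ 0 (mod 7); new modulus lcm = 532.
    Write x = 22 + 76·t and substitute into x ≡ 0 (mod 7): 76·t ≡ 0 − 22 = -22 (mod 7).
    Reduce coefficients mod 7: 6·t ≡ 6 (mod 7).
    The inverse of 6 mod 7 is 6 (since 6·6 = 36 = 5·7 + 1), so t ≡ 6·6 = 36 ≡ 1 (mod 7).
    Then x = 22 + 76·1 = 98, valid modulo lcm(76, 7) = 532: x ≡ 98 (mod 532).
  Combine with x ≡ 8 (mod 13); new modulus lcm = 6916.
    Write x = 98 + 532·t and substitute into x ≡ 8 (mod 13): 532·t ≡ 8 − 98 = -90 (mod 13).
    Reduce coefficients mod 13: 12·t ≡ 1 (mod 13).
    The inverse of 12 mod 13 is 12 (since 12·12 = 144 = 11·13 + 1), so t ≡ 12·1 = 12 ≡ 12 (mod 13).
    Then x = 98 + 532·12 = 6482, valid modulo lcm(532, 13) = 6916: x ≡ 6482 (mod 6916).
Verify against each original: 6482 mod 19 = 3, 6482 mod 4 = 2, 6482 mod 7 = 0, 6482 mod 13 = 8.

x ≡ 6482 (mod 6916).


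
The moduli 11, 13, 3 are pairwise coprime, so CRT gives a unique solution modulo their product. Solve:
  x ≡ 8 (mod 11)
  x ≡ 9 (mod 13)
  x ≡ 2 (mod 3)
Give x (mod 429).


Moduli 11, 13, 3 are pairwise coprime; by CRT there is a unique solution modulo M = 11 · 13 · 3 = 429.
Solve pairwise, accumulating the modulus:
  Start with x ≡ 8 (mod 11).
  Combine with x ≡ 9 (mod 13): since gcd(11, 13) = 1, we get a unique residue mod 143.
    Write x = 8 + 11·t and substitute into x ≡ 9 (mod 13): 11·t ≡ 9 − 8 = 1 (mod 13).
    The inverse of 11 mod 13 is 6 (since 11·6 = 66 = 5·13 + 1), so t ≡ 6·1 = 6 ≡ 6 (mod 13).
    Then x = 8 + 11·6 = 74, valid modulo lcm(11, 13) = 143: x ≡ 74 (mod 143).
  Combine with x ≡ 2 (mod 3): since gcd(143, 3) = 1, we get a unique residue mod 429.
    Write x = 74 + 143·t and substitute into x ≡ 2 (mod 3): 143·t ≡ 2 − 74 = -72 (mod 3).
    Reduce coefficients mod 3: 2·t ≡ 0 (mod 3).
    The inverse of 2 mod 3 is 2 (since 2·2 = 4 = 1·3 + 1), so t ≡ 2·0 = 0 ≡ 0 (mod 3).
    Then x = 74 + 143·0 = 74, valid modulo lcm(143, 3) = 429: x ≡ 74 (mod 429).
Verify: 74 mod 11 = 8 ✓, 74 mod 13 = 9 ✓, 74 mod 3 = 2 ✓.

x ≡ 74 (mod 429).


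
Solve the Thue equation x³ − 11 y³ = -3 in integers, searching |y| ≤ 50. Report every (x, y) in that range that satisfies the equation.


The equation is x³ - 11y³ = -3. For fixed y, x³ = 11·y³ − 3, so a solution requires the RHS to be a perfect cube.
Strategy: iterate y from -50 to 50, compute RHS = 11·y³ − 3, and check whether it is a (positive or negative) perfect cube.
Check small values of y:
  y = 0: RHS = -3 is not a perfect cube.
  y = 1: RHS = 8 = (2)³ ⇒ x = 2 works.
  y = -1: RHS = -14 is not a perfect cube.
  y = 2: RHS = 85 is not a perfect cube.
  y = -2: RHS = -91 is not a perfect cube.
  y = 3: RHS = 294 is not a perfect cube.
  y = -3: RHS = -300 is not a perfect cube.
Continuing the search up to |y| = 50 finds no further solutions beyond those listed.
Collected solutions: (2, 1).

Solutions (with |y| ≤ 50): (2, 1).


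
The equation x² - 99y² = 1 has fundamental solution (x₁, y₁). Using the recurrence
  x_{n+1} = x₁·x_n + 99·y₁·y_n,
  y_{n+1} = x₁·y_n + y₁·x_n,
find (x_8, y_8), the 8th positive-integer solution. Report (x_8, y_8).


Step 1: Find the fundamental solution (x₁, y₁) of x² - 99y² = 1.
  Expand √99 as a continued fraction. a₀ = ⌊√99⌋ = 9; iterate m_{k+1} = d_k·a_k − m_k, d_{k+1} = (99 − m_{k+1}²)/d_k, a_{k+1} = ⌊(a₀ + m_{k+1})/d_{k+1}⌋ (starting m₀ = 0, d₀ = 1), with convergents p_k = a_k·p_{k-1} + p_{k-2}, q_k = a_k·q_{k-1} + q_{k-2} (p₋₁ = 1, q₋₁ = 0):
  k = 0: a₀ = 9; p₀/q₀ = 9/1; p₀² − 99·q₀² = 81 − 99 = -18.
  k = 1: m = 9, d = 18, a = ⌊(9 + 9)/18⌋ = 1; p/q = (1·9 + 1)/(1·1 + 0) = 10/1; p² − 99·q² = 100 − 99 = 1.
  The first convergent with p² − 99·q² = 1 gives the fundamental solution (x₁, y₁) = (10, 1).
Step 2: Apply the recurrence (x_{n+1}, y_{n+1}) = (x₁x_n + 99y₁y_n, x₁y_n + y₁x_n) repeatedly.
  From (x_1, y_1) = (10, 1): x_2 = 10·10 + 99·1·1 = 199; y_2 = 10·1 + 1·10 = 20.
  From (x_2, y_2) = (199, 20): x_3 = 10·199 + 99·1·20 = 3970; y_3 = 10·20 + 1·199 = 399.
  From (x_3, y_3) = (3970, 399): x_4 = 10·3970 + 99·1·399 = 79201; y_4 = 10·399 + 1·3970 = 7960.
  From (x_4, y_4) = (79201, 7960): x_5 = 10·79201 + 99·1·7960 = 1580050; y_5 = 10·7960 + 1·79201 = 158801.
  From (x_5, y_5) = (1580050, 158801): x_6 = 10·1580050 + 99·1·158801 = 31521799; y_6 = 10·158801 + 1·1580050 = 3168060.
  From (x_6, y_6) = (31521799, 3168060): x_7 = 10·31521799 + 99·1·3168060 = 628855930; y_7 = 10·3168060 + 1·31521799 = 63202399.
  From (x_7, y_7) = (628855930, 63202399): x_8 = 10·628855930 + 99·1·63202399 = 12545596801; y_8 = 10·63202399 + 1·628855930 = 1260879920.
Step 3: Verify x_8² - 99·y_8² = 157391999093261433601 - 157391999093261433600 = 1 (should be 1). ✓

(x_1, y_1) = (10, 1); (x_8, y_8) = (12545596801, 1260879920).


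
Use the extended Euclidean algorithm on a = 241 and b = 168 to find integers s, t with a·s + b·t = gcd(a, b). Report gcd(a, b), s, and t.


Euclidean algorithm on (241, 168) — divide until remainder is 0:
  241 = 1 · 168 + 73
  168 = 2 · 73 + 22
  73 = 3 · 22 + 7
  22 = 3 · 7 + 1
  7 = 7 · 1 + 0
gcd(241, 168) = 1.
Track Bezout coefficients alongside the remainders: start with r₀ = 241 = a·1 + b·0 (s = 1, t = 0) and r₁ = 168 = a·0 + b·1 (s = 0, t = 1); each new remainder r_{k+1} = r_{k-1} − q_k·r_k inherits s_{k+1} = s_{k-1} − q_k·s_k, t_{k+1} = t_{k-1} − q_k·t_k, so r_k = a·s_k + b·t_k at every step:
  q = 1: r = 73, s = 1 − 1·0 = 1, t = 0 − 1·1 = -1  (check: 241·1 + 168·(-1) = 73)
  q = 2: r = 22, s = 0 − 2·1 = -2, t = 1 − 2·(-1) = 3  (check: 241·(-2) + 168·3 = 22)
  q = 3: r = 7, s = 1 − 3·(-2) = 7, t = -1 − 3·3 = -10  (check: 241·7 + 168·(-10) = 7)
  q = 3: r = 1, s = -2 − 3·7 = -23, t = 3 − 3·(-10) = 33  (check: 241·(-23) + 168·33 = 1)
The row with r = 1 (the gcd) gives the Bezout coefficients s = -23, t = 33.
Result: 241 · (-23) + 168 · (33) = 1.

gcd(241, 168) = 1; s = -23, t = 33 (check: 241·(-23) + 168·33 = 1).


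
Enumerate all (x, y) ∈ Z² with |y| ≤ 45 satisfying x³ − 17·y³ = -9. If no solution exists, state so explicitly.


The equation is x³ - 17y³ = -9. For fixed y, x³ = 17·y³ − 9, so a solution requires the RHS to be a perfect cube.
Strategy: iterate y from -45 to 45, compute RHS = 17·y³ − 9, and check whether it is a (positive or negative) perfect cube.
Check small values of y:
  y = 0: RHS = -9 is not a perfect cube.
  y = 1: RHS = 8 = (2)³ ⇒ x = 2 works.
  y = -1: RHS = -26 is not a perfect cube.
  y = 2: RHS = 127 is not a perfect cube.
  y = -2: RHS = -145 is not a perfect cube.
  y = 3: RHS = 450 is not a perfect cube.
  y = -3: RHS = -468 is not a perfect cube.
Continuing the search up to |y| = 45 finds no further solutions beyond those listed.
Collected solutions: (2, 1).

Solutions (with |y| ≤ 45): (2, 1).


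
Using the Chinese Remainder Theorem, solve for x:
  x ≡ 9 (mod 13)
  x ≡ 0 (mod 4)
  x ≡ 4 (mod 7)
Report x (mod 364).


Moduli 13, 4, 7 are pairwise coprime; by CRT there is a unique solution modulo M = 13 · 4 · 7 = 364.
Solve pairwise, accumulating the modulus:
  Start with x ≡ 9 (mod 13).
  Combine with x ≡ 0 (mod 4): since gcd(13, 4) = 1, we get a unique residue mod 52.
    Write x = 9 + 13·t and substitute into x ≡ 0 (mod 4): 13·t ≡ 0 − 9 = -9 (mod 4).
    Reduce coefficients mod 4: 1·t ≡ 3 (mod 4).
    So t ≡ 3 (mod 4).
    Then x = 9 + 13·3 = 48, valid modulo lcm(13, 4) = 52: x ≡ 48 (mod 52).
  Combine with x ≡ 4 (mod 7): since gcd(52, 7) = 1, we get a unique residue mod 364.
    Write x = 48 + 52·t and substitute into x ≡ 4 (mod 7): 52·t ≡ 4 − 48 = -44 (mod 7).
    Reduce coefficients mod 7: 3·t ≡ 5 (mod 7).
    The inverse of 3 mod 7 is 5 (since 3·5 = 15 = 2·7 + 1), so t ≡ 5·5 = 25 ≡ 4 (mod 7).
    Then x = 48 + 52·4 = 256, valid modulo lcm(52, 7) = 364: x ≡ 256 (mod 364).
Verify: 256 mod 13 = 9 ✓, 256 mod 4 = 0 ✓, 256 mod 7 = 4 ✓.

x ≡ 256 (mod 364).


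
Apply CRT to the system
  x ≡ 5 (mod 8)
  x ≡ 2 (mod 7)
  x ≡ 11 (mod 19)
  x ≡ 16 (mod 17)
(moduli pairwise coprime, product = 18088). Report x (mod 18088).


Product of moduli M = 8 · 7 · 19 · 17 = 18088.
Merge one congruence at a time:
  Start: x ≡ 5 (mod 8).
  Combine with x ≡ 2 (mod 7); new modulus lcm = 56.
    Write x = 5 + 8·t and substitute into x ≡ 2 (mod 7): 8·t ≡ 2 − 5 = -3 (mod 7).
    Reduce coefficients mod 7: 1·t ≡ 4 (mod 7).
    So t ≡ 4 (mod 7).
    Then x = 5 + 8·4 = 37, valid modulo lcm(8, 7) = 56: x ≡ 37 (mod 56).
  Combine with x ≡ 11 (mod 19); new modulus lcm = 1064.
    Write x = 37 + 56·t and substitute into x ≡ 11 (mod 19): 56·t ≡ 11 − 37 = -26 (mod 19).
    Reduce coefficients mod 19: 18·t ≡ 12 (mod 19).
    The inverse of 18 mod 19 is 18 (since 18·18 = 324 = 17·19 + 1), so t ≡ 18·12 = 216 ≡ 7 (mod 19).
    Then x = 37 + 56·7 = 429, valid modulo lcm(56, 19) = 1064: x ≡ 429 (mod 1064).
  Combine with x ≡ 16 (mod 17); new modulus lcm = 18088.
    Write x = 429 + 1064·t and substitute into x ≡ 16 (mod 17): 1064·t ≡ 16 − 429 = -413 (mod 17).
    Reduce coefficients mod 17: 10·t ≡ 12 (mod 17).
    The inverse of 10 mod 17 is 12 (since 10·12 = 120 = 7·17 + 1), so t ≡ 12·12 = 144 ≡ 8 (mod 17).
    Then x = 429 + 1064·8 = 8941, valid modulo lcm(1064, 17) = 18088: x ≡ 8941 (mod 18088).
Verify against each original: 8941 mod 8 = 5, 8941 mod 7 = 2, 8941 mod 19 = 11, 8941 mod 17 = 16.

x ≡ 8941 (mod 18088).


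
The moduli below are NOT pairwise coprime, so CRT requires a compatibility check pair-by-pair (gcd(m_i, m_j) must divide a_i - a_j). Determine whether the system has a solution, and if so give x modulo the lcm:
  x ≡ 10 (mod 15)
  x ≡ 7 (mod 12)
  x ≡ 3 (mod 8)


Moduli 15, 12, 8 are not pairwise coprime, so CRT works modulo lcm(m_i) when all pairwise compatibility conditions hold.
Pairwise compatibility: gcd(m_i, m_j) must divide a_i - a_j for every pair.
Merge one congruence at a time:
  Start: x ≡ 10 (mod 15).
  Combine with x ≡ 7 (mod 12): gcd(15, 12) = 3; 7 - 10 = -3, which IS divisible by 3, so compatible.
    Write x = 10 + 15·t and substitute into x ≡ 7 (mod 12): 15·t ≡ 7 − 10 = -3 (mod 12).
    Divide the congruence (and modulus) by g = 3: 5·t ≡ -1 (mod 4).
    Reduce coefficients mod 4: 1·t ≡ 3 (mod 4).
    So t ≡ 3 (mod 4).
    Then x = 10 + 15·3 = 55, valid modulo lcm(15, 12) = 60: x ≡ 55 (mod 60).
  Combine with x ≡ 3 (mod 8): gcd(60, 8) = 4; 3 - 55 = -52, which IS divisible by 4, so compatible.
    Write x = 55 + 60·t and substitute into x ≡ 3 (mod 8): 60·t ≡ 3 − 55 = -52 (mod 8).
    Divide the congruence (and modulus) by g = 4: 15·t ≡ -13 (mod 2).
    Reduce coefficients mod 2: 1·t ≡ 1 (mod 2).
    So t ≡ 1 (mod 2).
    Then x = 55 + 60·1 = 115, valid modulo lcm(60, 8) = 120: x ≡ 115 (mod 120).
Verify: 115 mod 15 = 10, 115 mod 12 = 7, 115 mod 8 = 3.

x ≡ 115 (mod 120).


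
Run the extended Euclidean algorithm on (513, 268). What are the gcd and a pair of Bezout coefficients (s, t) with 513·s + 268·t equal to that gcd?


Euclidean algorithm on (513, 268) — divide until remainder is 0:
  513 = 1 · 268 + 245
  268 = 1 · 245 + 23
  245 = 10 · 23 + 15
  23 = 1 · 15 + 8
  15 = 1 · 8 + 7
  8 = 1 · 7 + 1
  7 = 7 · 1 + 0
gcd(513, 268) = 1.
Track Bezout coefficients alongside the remainders: start with r₀ = 513 = a·1 + b·0 (s = 1, t = 0) and r₁ = 268 = a·0 + b·1 (s = 0, t = 1); each new remainder r_{k+1} = r_{k-1} − q_k·r_k inherits s_{k+1} = s_{k-1} − q_k·s_k, t_{k+1} = t_{k-1} − q_k·t_k, so r_k = a·s_k + b·t_k at every step:
  q = 1: r = 245, s = 1 − 1·0 = 1, t = 0 − 1·1 = -1  (check: 513·1 + 268·(-1) = 245)
  q = 1: r = 23, s = 0 − 1·1 = -1, t = 1 − 1·(-1) = 2  (check: 513·(-1) + 268·2 = 23)
  q = 10: r = 15, s = 1 − 10·(-1) = 11, t = -1 − 10·2 = -21  (check: 513·11 + 268·(-21) = 15)
  q = 1: r = 8, s = -1 − 1·11 = -12, t = 2 − 1·(-21) = 23  (check: 513·(-12) + 268·23 = 8)
  q = 1: r = 7, s = 11 − 1·(-12) = 23, t = -21 − 1·23 = -44  (check: 513·23 + 268·(-44) = 7)
  q = 1: r = 1, s = -12 − 1·23 = -35, t = 23 − 1·(-44) = 67  (check: 513·(-35) + 268·67 = 1)
The row with r = 1 (the gcd) gives the Bezout coefficients s = -35, t = 67.
Result: 513 · (-35) + 268 · (67) = 1.

gcd(513, 268) = 1; s = -35, t = 67 (check: 513·(-35) + 268·67 = 1).


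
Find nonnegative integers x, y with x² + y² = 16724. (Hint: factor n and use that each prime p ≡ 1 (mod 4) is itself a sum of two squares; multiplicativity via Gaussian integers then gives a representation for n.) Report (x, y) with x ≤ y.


Step 1: Factor n = 16724 = 2^2 · 37 · 113.
Step 2: Check the mod-4 condition on each prime factor: 2 = 2 (special); 37 ≡ 1 (mod 4), exponent 1; 113 ≡ 1 (mod 4), exponent 1.
All primes ≡ 3 (mod 4) appear to even exponent (or don't appear), so by the two-squares theorem n IS expressible as a sum of two squares.
Step 3: Build a representation. Group n = k² · m with k = 2 and m = 37 · 113 = 4181 (a product of primes ≡ 1 (mod 4)); a representation of m scales to one of n via (k·x)² + (k·y)² = k²(x² + y²). Each prime p ≡ 1 (mod 4) is itself a sum of two squares; find a² by testing p − a² for a perfect square:
  37: 37 − 1² = 36 = 6² ⇒ 37 = 1² + 6².
  113: 113 − 1² = 112, 113 − 2² = 109, 113 − 3² = 104, 113 − 4² = 97, 113 − 5² = 88, 113 − 6² = 77, 113 − 7² = 64 = 8² ⇒ 113 = 7² + 8².
  Combine using the Brahmagupta–Fibonacci identity (a² + b²)(c² + d²) = (ac − bd)² + (ad + bc)² = (ac + bd)² + (ad − bc)²:
  37 · 113 = 4181: from (1² + 6²)(7² + 8²), take (1·7 − 6·8, 1·8 + 6·7) = (7 − 48, 8 + 42) = (-41, 50); dropping signs (only squares matter) gives (41, 50); check 41² + 50² = 1681 + 2500 = 4181 ✓.
  Scale by k = 2: (2·41, 2·50) = (82, 100).
Step 4: Order so x ≤ y and verify: 82² + 100² = 6724 + 10000 = 16724 = n. ✓

n = 16724 = 82² + 100² (one valid representation with x ≤ y).


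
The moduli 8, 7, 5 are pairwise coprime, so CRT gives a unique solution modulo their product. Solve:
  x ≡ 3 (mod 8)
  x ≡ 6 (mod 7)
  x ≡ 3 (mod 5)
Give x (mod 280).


Moduli 8, 7, 5 are pairwise coprime; by CRT there is a unique solution modulo M = 8 · 7 · 5 = 280.
Solve pairwise, accumulating the modulus:
  Start with x ≡ 3 (mod 8).
  Combine with x ≡ 6 (mod 7): since gcd(8, 7) = 1, we get a unique residue mod 56.
    Write x = 3 + 8·t and substitute into x ≡ 6 (mod 7): 8·t ≡ 6 − 3 = 3 (mod 7).
    Reduce coefficients mod 7: 1·t ≡ 3 (mod 7).
    So t ≡ 3 (mod 7).
    Then x = 3 + 8·3 = 27, valid modulo lcm(8, 7) = 56: x ≡ 27 (mod 56).
  Combine with x ≡ 3 (mod 5): since gcd(56, 5) = 1, we get a unique residue mod 280.
    Write x = 27 + 56·t and substitute into x ≡ 3 (mod 5): 56·t ≡ 3 − 27 = -24 (mod 5).
    Reduce coefficients mod 5: 1·t ≡ 1 (mod 5).
    So t ≡ 1 (mod 5).
    Then x = 27 + 56·1 = 83, valid modulo lcm(56, 5) = 280: x ≡ 83 (mod 280).
Verify: 83 mod 8 = 3 ✓, 83 mod 7 = 6 ✓, 83 mod 5 = 3 ✓.

x ≡ 83 (mod 280).


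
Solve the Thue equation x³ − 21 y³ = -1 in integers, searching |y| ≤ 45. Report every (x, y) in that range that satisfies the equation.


The equation is x³ - 21y³ = -1. For fixed y, x³ = 21·y³ − 1, so a solution requires the RHS to be a perfect cube.
Strategy: iterate y from -45 to 45, compute RHS = 21·y³ − 1, and check whether it is a (positive or negative) perfect cube.
Check small values of y:
  y = 0: RHS = -1 = (-1)³ ⇒ x = -1 works.
  y = 1: RHS = 20 is not a perfect cube.
  y = -1: RHS = -22 is not a perfect cube.
  y = 2: RHS = 167 is not a perfect cube.
  y = -2: RHS = -169 is not a perfect cube.
  y = 3: RHS = 566 is not a perfect cube.
  y = -3: RHS = -568 is not a perfect cube.
Continuing the search up to |y| = 45 finds no further solutions beyond those listed.
Collected solutions: (-1, 0).

Solutions (with |y| ≤ 45): (-1, 0).


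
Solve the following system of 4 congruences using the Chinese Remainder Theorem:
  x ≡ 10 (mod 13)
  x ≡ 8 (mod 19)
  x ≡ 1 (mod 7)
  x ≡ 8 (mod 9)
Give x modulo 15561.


Product of moduli M = 13 · 19 · 7 · 9 = 15561.
Merge one congruence at a time:
  Start: x ≡ 10 (mod 13).
  Combine with x ≡ 8 (mod 19); new modulus lcm = 247.
    Write x = 10 + 13·t and substitute into x ≡ 8 (mod 19): 13·t ≡ 8 − 10 = -2 (mod 19).
    Reduce coefficients mod 19: 13·t ≡ 17 (mod 19).
    The inverse of 13 mod 19 is 3 (since 13·3 = 39 = 2·19 + 1), so t ≡ 3·17 = 51 ≡ 13 (mod 19).
    Then x = 10 + 13·13 = 179, valid modulo lcm(13, 19) = 247: x ≡ 179 (mod 247).
  Combine with x ≡ 1 (mod 7); new modulus lcm = 1729.
    Write x = 179 + 247·t and substitute into x ≡ 1 (mod 7): 247·t ≡ 1 − 179 = -178 (mod 7).
    Reduce coefficients mod 7: 2·t ≡ 4 (mod 7).
    The inverse of 2 mod 7 is 4 (since 2·4 = 8 = 1·7 + 1), so t ≡ 4·4 = 16 ≡ 2 (mod 7).
    Then x = 179 + 247·2 = 673, valid modulo lcm(247, 7) = 1729: x ≡ 673 (mod 1729).
  Combine with x ≡ 8 (mod 9); new modulus lcm = 15561.
    Write x = 673 + 1729·t and substitute into x ≡ 8 (mod 9): 1729·t ≡ 8 − 673 = -665 (mod 9).
    Reduce coefficients mod 9: 1·t ≡ 1 (mod 9).
    So t ≡ 1 (mod 9).
    Then x = 673 + 1729·1 = 2402, valid modulo lcm(1729, 9) = 15561: x ≡ 2402 (mod 15561).
Verify against each original: 2402 mod 13 = 10, 2402 mod 19 = 8, 2402 mod 7 = 1, 2402 mod 9 = 8.

x ≡ 2402 (mod 15561).


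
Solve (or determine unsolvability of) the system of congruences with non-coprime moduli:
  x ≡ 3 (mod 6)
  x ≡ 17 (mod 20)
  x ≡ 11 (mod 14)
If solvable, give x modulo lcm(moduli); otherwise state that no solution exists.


Moduli 6, 20, 14 are not pairwise coprime, so CRT works modulo lcm(m_i) when all pairwise compatibility conditions hold.
Pairwise compatibility: gcd(m_i, m_j) must divide a_i - a_j for every pair.
Merge one congruence at a time:
  Start: x ≡ 3 (mod 6).
  Combine with x ≡ 17 (mod 20): gcd(6, 20) = 2; 17 - 3 = 14, which IS divisible by 2, so compatible.
    Write x = 3 + 6·t and substitute into x ≡ 17 (mod 20): 6·t ≡ 17 − 3 = 14 (mod 20).
    Divide the congruence (and modulus) by g = 2: 3·t ≡ 7 (mod 10).
    The inverse of 3 mod 10 is 7 (since 3·7 = 21 = 2·10 + 1), so t ≡ 7·7 = 49 ≡ 9 (mod 10).
    Then x = 3 + 6·9 = 57, valid modulo lcm(6, 20) = 60: x ≡ 57 (mod 60).
  Combine with x ≡ 11 (mod 14): gcd(60, 14) = 2; 11 - 57 = -46, which IS divisible by 2, so compatible.
    Write x = 57 + 60·t and substitute into x ≡ 11 (mod 14): 60·t ≡ 11 − 57 = -46 (mod 14).
    Divide the congruence (and modulus) by g = 2: 30·t ≡ -23 (mod 7).
    Reduce coefficients mod 7: 2·t ≡ 5 (mod 7).
    The inverse of 2 mod 7 is 4 (since 2·4 = 8 = 1·7 + 1), so t ≡ 4·5 = 20 ≡ 6 (mod 7).
    Then x = 57 + 60·6 = 417, valid modulo lcm(60, 14) = 420: x ≡ 417 (mod 420).
Verify: 417 mod 6 = 3, 417 mod 20 = 17, 417 mod 14 = 11.

x ≡ 417 (mod 420).


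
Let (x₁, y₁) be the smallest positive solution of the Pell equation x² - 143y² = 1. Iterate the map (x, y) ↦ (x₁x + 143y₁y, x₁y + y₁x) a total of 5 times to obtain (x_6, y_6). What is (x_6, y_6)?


Step 1: Find the fundamental solution (x₁, y₁) of x² - 143y² = 1.
  Expand √143 as a continued fraction. a₀ = ⌊√143⌋ = 11; iterate m_{k+1} = d_k·a_k − m_k, d_{k+1} = (143 − m_{k+1}²)/d_k, a_{k+1} = ⌊(a₀ + m_{k+1})/d_{k+1}⌋ (starting m₀ = 0, d₀ = 1), with convergents p_k = a_k·p_{k-1} + p_{k-2}, q_k = a_k·q_{k-1} + q_{k-2} (p₋₁ = 1, q₋₁ = 0):
  k = 0: a₀ = 11; p₀/q₀ = 11/1; p₀² − 143·q₀² = 121 − 143 = -22.
  k = 1: m = 11, d = 22, a = ⌊(11 + 11)/22⌋ = 1; p/q = (1·11 + 1)/(1·1 + 0) = 12/1; p² − 143·q² = 144 − 143 = 1.
  The first convergent with p² − 143·q² = 1 gives the fundamental solution (x₁, y₁) = (12, 1).
Step 2: Apply the recurrence (x_{n+1}, y_{n+1}) = (x₁x_n + 143y₁y_n, x₁y_n + y₁x_n) repeatedly.
  From (x_1, y_1) = (12, 1): x_2 = 12·12 + 143·1·1 = 287; y_2 = 12·1 + 1·12 = 24.
  From (x_2, y_2) = (287, 24): x_3 = 12·287 + 143·1·24 = 6876; y_3 = 12·24 + 1·287 = 575.
  From (x_3, y_3) = (6876, 575): x_4 = 12·6876 + 143·1·575 = 164737; y_4 = 12·575 + 1·6876 = 13776.
  From (x_4, y_4) = (164737, 13776): x_5 = 12·164737 + 143·1·13776 = 3946812; y_5 = 12·13776 + 1·164737 = 330049.
  From (x_5, y_5) = (3946812, 330049): x_6 = 12·3946812 + 143·1·330049 = 94558751; y_6 = 12·330049 + 1·3946812 = 7907400.
Step 3: Verify x_6² - 143·y_6² = 8941357390680001 - 8941357390680000 = 1 (should be 1). ✓

(x_1, y_1) = (12, 1); (x_6, y_6) = (94558751, 7907400).


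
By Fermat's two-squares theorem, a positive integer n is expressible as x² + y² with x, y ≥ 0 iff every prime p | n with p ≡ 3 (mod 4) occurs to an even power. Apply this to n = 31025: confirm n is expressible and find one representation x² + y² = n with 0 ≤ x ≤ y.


Step 1: Factor n = 31025 = 5^2 · 17 · 73.
Step 2: Check the mod-4 condition on each prime factor: 5 ≡ 1 (mod 4), exponent 2; 17 ≡ 1 (mod 4), exponent 1; 73 ≡ 1 (mod 4), exponent 1.
All primes ≡ 3 (mod 4) appear to even exponent (or don't appear), so by the two-squares theorem n IS expressible as a sum of two squares.
Step 3: Build a representation. Group n = k² · m with k = 5 and m = 17 · 73 = 1241 (a product of primes ≡ 1 (mod 4)); a representation of m scales to one of n via (k·x)² + (k·y)² = k²(x² + y²). Each prime p ≡ 1 (mod 4) is itself a sum of two squares; find a² by testing p − a² for a perfect square:
  17: 17 − 1² = 16 = 4² ⇒ 17 = 1² + 4².
  73: 73 − 1² = 72, 73 − 2² = 69, 73 − 3² = 64 = 8² ⇒ 73 = 3² + 8².
  Combine using the Brahmagupta–Fibonacci identity (a² + b²)(c² + d²) = (ac − bd)² + (ad + bc)² = (ac + bd)² + (ad − bc)²:
  17 · 73 = 1241: from (1² + 4²)(3² + 8²), take (1·3 − 4·8, 1·8 + 4·3) = (3 − 32, 8 + 12) = (-29, 20); dropping signs (only squares matter) gives (29, 20); check 29² + 20² = 841 + 400 = 1241 ✓.
  Scale by k = 5: (5·29, 5·20) = (145, 100).
Step 4: Order so x ≤ y and verify: 100² + 145² = 10000 + 21025 = 31025 = n. ✓

n = 31025 = 100² + 145² (one valid representation with x ≤ y).


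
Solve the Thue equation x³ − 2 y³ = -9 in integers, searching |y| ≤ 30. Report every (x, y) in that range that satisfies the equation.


The equation is x³ - 2y³ = -9. For fixed y, x³ = 2·y³ − 9, so a solution requires the RHS to be a perfect cube.
Strategy: iterate y from -30 to 30, compute RHS = 2·y³ − 9, and check whether it is a (positive or negative) perfect cube.
Check small values of y:
  y = 0: RHS = -9 is not a perfect cube.
  y = 1: RHS = -7 is not a perfect cube.
  y = -1: RHS = -11 is not a perfect cube.
  y = 2: RHS = 7 is not a perfect cube.
  y = -2: RHS = -25 is not a perfect cube.
  y = 3: RHS = 45 is not a perfect cube.
  y = -3: RHS = -63 is not a perfect cube.
Continuing the search up to |y| = 30 finds no solutions either.
No (x, y) in the scanned range satisfies the equation.

No integer solutions with |y| ≤ 30.


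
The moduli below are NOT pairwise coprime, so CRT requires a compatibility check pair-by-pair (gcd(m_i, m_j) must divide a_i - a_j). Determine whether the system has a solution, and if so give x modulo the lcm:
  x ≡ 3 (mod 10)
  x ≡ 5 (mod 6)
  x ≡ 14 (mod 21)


Moduli 10, 6, 21 are not pairwise coprime, so CRT works modulo lcm(m_i) when all pairwise compatibility conditions hold.
Pairwise compatibility: gcd(m_i, m_j) must divide a_i - a_j for every pair.
Merge one congruence at a time:
  Start: x ≡ 3 (mod 10).
  Combine with x ≡ 5 (mod 6): gcd(10, 6) = 2; 5 - 3 = 2, which IS divisible by 2, so compatible.
    Write x = 3 + 10·t and substitute into x ≡ 5 (mod 6): 10·t ≡ 5 − 3 = 2 (mod 6).
    Divide the congruence (and modulus) by g = 2: 5·t ≡ 1 (mod 3).
    Reduce coefficients mod 3: 2·t ≡ 1 (mod 3).
    The inverse of 2 mod 3 is 2 (since 2·2 = 4 = 1·3 + 1), so t ≡ 2·1 = 2 ≡ 2 (mod 3).
    Then x = 3 + 10·2 = 23, valid modulo lcm(10, 6) = 30: x ≡ 23 (mod 30).
  Combine with x ≡ 14 (mod 21): gcd(30, 21) = 3; 14 - 23 = -9, which IS divisible by 3, so compatible.
    Write x = 23 + 30·t and substitute into x ≡ 14 (mod 21): 30·t ≡ 14 − 23 = -9 (mod 21).
    Divide the congruence (and modulus) by g = 3: 10·t ≡ -3 (mod 7).
    Reduce coefficients mod 7: 3·t ≡ 4 (mod 7).
    The inverse of 3 mod 7 is 5 (since 3·5 = 15 = 2·7 + 1), so t ≡ 5·4 = 20 ≡ 6 (mod 7).
    Then x = 23 + 30·6 = 203, valid modulo lcm(30, 21) = 210: x ≡ 203 (mod 210).
Verify: 203 mod 10 = 3, 203 mod 6 = 5, 203 mod 21 = 14.

x ≡ 203 (mod 210).


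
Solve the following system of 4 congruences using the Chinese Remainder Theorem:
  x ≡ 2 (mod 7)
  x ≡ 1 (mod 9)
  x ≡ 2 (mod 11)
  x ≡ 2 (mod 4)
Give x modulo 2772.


Product of moduli M = 7 · 9 · 11 · 4 = 2772.
Merge one congruence at a time:
  Start: x ≡ 2 (mod 7).
  Combine with x ≡ 1 (mod 9); new modulus lcm = 63.
    Write x = 2 + 7·t and substitute into x ≡ 1 (mod 9): 7·t ≡ 1 − 2 = -1 (mod 9).
    Reduce coefficients mod 9: 7·t ≡ 8 (mod 9).
    The inverse of 7 mod 9 is 4 (since 7·4 = 28 = 3·9 + 1), so t ≡ 4·8 = 32 ≡ 5 (mod 9).
    Then x = 2 + 7·5 = 37, valid modulo lcm(7, 9) = 63: x ≡ 37 (mod 63).
  Combine with x ≡ 2 (mod 11); new modulus lcm = 693.
    Write x = 37 + 63·t and substitute into x ≡ 2 (mod 11): 63·t ≡ 2 − 37 = -35 (mod 11).
    Reduce coefficients mod 11: 8·t ≡ 9 (mod 11).
    The inverse of 8 mod 11 is 7 (since 8·7 = 56 = 5·11 + 1), so t ≡ 7·9 = 63 ≡ 8 (mod 11).
    Then x = 37 + 63·8 = 541, valid modulo lcm(63, 11) = 693: x ≡ 541 (mod 693).
  Combine with x ≡ 2 (mod 4); new modulus lcm = 2772.
    Write x = 541 + 693·t and substitute into x ≡ 2 (mod 4): 693·t ≡ 2 − 541 = -539 (mod 4).
    Reduce coefficients mod 4: 1·t ≡ 1 (mod 4).
    So t ≡ 1 (mod 4).
    Then x = 541 + 693·1 = 1234, valid modulo lcm(693, 4) = 2772: x ≡ 1234 (mod 2772).
Verify against each original: 1234 mod 7 = 2, 1234 mod 9 = 1, 1234 mod 11 = 2, 1234 mod 4 = 2.

x ≡ 1234 (mod 2772).


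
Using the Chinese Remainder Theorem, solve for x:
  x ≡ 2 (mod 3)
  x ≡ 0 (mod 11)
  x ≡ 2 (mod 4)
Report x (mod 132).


Moduli 3, 11, 4 are pairwise coprime; by CRT there is a unique solution modulo M = 3 · 11 · 4 = 132.
Solve pairwise, accumulating the modulus:
  Start with x ≡ 2 (mod 3).
  Combine with x ≡ 0 (mod 11): since gcd(3, 11) = 1, we get a unique residue mod 33.
    Write x = 2 + 3·t and substitute into x ≡ 0 (mod 11): 3·t ≡ 0 − 2 = -2 (mod 11).
    Reduce coefficients mod 11: 3·t ≡ 9 (mod 11).
    The inverse of 3 mod 11 is 4 (since 3·4 = 12 = 1·11 + 1), so t ≡ 4·9 = 36 ≡ 3 (mod 11).
    Then x = 2 + 3·3 = 11, valid modulo lcm(3, 11) = 33: x ≡ 11 (mod 33).
  Combine with x ≡ 2 (mod 4): since gcd(33, 4) = 1, we get a unique residue mod 132.
    Write x = 11 + 33·t and substitute into x ≡ 2 (mod 4): 33·t ≡ 2 − 11 = -9 (mod 4).
    Reduce coefficients mod 4: 1·t ≡ 3 (mod 4).
    So t ≡ 3 (mod 4).
    Then x = 11 + 33·3 = 110, valid modulo lcm(33, 4) = 132: x ≡ 110 (mod 132).
Verify: 110 mod 3 = 2 ✓, 110 mod 11 = 0 ✓, 110 mod 4 = 2 ✓.

x ≡ 110 (mod 132).


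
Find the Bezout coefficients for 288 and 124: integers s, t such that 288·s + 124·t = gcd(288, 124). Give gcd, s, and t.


Euclidean algorithm on (288, 124) — divide until remainder is 0:
  288 = 2 · 124 + 40
  124 = 3 · 40 + 4
  40 = 10 · 4 + 0
gcd(288, 124) = 4.
Track Bezout coefficients alongside the remainders: start with r₀ = 288 = a·1 + b·0 (s = 1, t = 0) and r₁ = 124 = a·0 + b·1 (s = 0, t = 1); each new remainder r_{k+1} = r_{k-1} − q_k·r_k inherits s_{k+1} = s_{k-1} − q_k·s_k, t_{k+1} = t_{k-1} − q_k·t_k, so r_k = a·s_k + b·t_k at every step:
  q = 2: r = 40, s = 1 − 2·0 = 1, t = 0 − 2·1 = -2  (check: 288·1 + 124·(-2) = 40)
  q = 3: r = 4, s = 0 − 3·1 = -3, t = 1 − 3·(-2) = 7  (check: 288·(-3) + 124·7 = 4)
The row with r = 4 (the gcd) gives the Bezout coefficients s = -3, t = 7.
Result: 288 · (-3) + 124 · (7) = 4.

gcd(288, 124) = 4; s = -3, t = 7 (check: 288·(-3) + 124·7 = 4).


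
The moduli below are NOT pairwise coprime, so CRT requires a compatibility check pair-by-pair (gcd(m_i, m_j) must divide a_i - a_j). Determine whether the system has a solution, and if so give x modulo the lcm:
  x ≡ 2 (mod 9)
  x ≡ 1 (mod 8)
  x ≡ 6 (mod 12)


Moduli 9, 8, 12 are not pairwise coprime, so CRT works modulo lcm(m_i) when all pairwise compatibility conditions hold.
Pairwise compatibility: gcd(m_i, m_j) must divide a_i - a_j for every pair.
Merge one congruence at a time:
  Start: x ≡ 2 (mod 9).
  Combine with x ≡ 1 (mod 8): gcd(9, 8) = 1; 1 - 2 = -1, which IS divisible by 1, so compatible.
    Write x = 2 + 9·t and substitute into x ≡ 1 (mod 8): 9·t ≡ 1 − 2 = -1 (mod 8).
    Reduce coefficients mod 8: 1·t ≡ 7 (mod 8).
    So t ≡ 7 (mod 8).
    Then x = 2 + 9·7 = 65, valid modulo lcm(9, 8) = 72: x ≡ 65 (mod 72).
  Combine with x ≡ 6 (mod 12): gcd(72, 12) = 12, and 6 - 65 = -59 is NOT divisible by 12.
    ⇒ system is inconsistent (no integer solution).

No solution (the system is inconsistent).


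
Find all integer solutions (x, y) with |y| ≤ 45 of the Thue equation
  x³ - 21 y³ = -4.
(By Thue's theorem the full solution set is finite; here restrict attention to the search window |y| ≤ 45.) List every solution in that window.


The equation is x³ - 21y³ = -4. For fixed y, x³ = 21·y³ − 4, so a solution requires the RHS to be a perfect cube.
Strategy: iterate y from -45 to 45, compute RHS = 21·y³ − 4, and check whether it is a (positive or negative) perfect cube.
Check small values of y:
  y = 0: RHS = -4 is not a perfect cube.
  y = 1: RHS = 17 is not a perfect cube.
  y = -1: RHS = -25 is not a perfect cube.
  y = 2: RHS = 164 is not a perfect cube.
  y = -2: RHS = -172 is not a perfect cube.
  y = 3: RHS = 563 is not a perfect cube.
  y = -3: RHS = -571 is not a perfect cube.
Continuing the search up to |y| = 45 finds no solutions either.
No (x, y) in the scanned range satisfies the equation.

No integer solutions with |y| ≤ 45.


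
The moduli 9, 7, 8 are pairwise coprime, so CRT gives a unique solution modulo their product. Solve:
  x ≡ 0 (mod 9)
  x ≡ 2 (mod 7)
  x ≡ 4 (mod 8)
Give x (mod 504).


Moduli 9, 7, 8 are pairwise coprime; by CRT there is a unique solution modulo M = 9 · 7 · 8 = 504.
Solve pairwise, accumulating the modulus:
  Start with x ≡ 0 (mod 9).
  Combine with x ≡ 2 (mod 7): since gcd(9, 7) = 1, we get a unique residue mod 63.
    Write x = 0 + 9·t and substitute into x ≡ 2 (mod 7): 9·t ≡ 2 − 0 = 2 (mod 7).
    Reduce coefficients mod 7: 2·t ≡ 2 (mod 7).
    The inverse of 2 mod 7 is 4 (since 2·4 = 8 = 1·7 + 1), so t ≡ 4·2 = 8 ≡ 1 (mod 7).
    Then x = 0 + 9·1 = 9, valid modulo lcm(9, 7) = 63: x ≡ 9 (mod 63).
  Combine with x ≡ 4 (mod 8): since gcd(63, 8) = 1, we get a unique residue mod 504.
    Write x = 9 + 63·t and substitute into x ≡ 4 (mod 8): 63·t ≡ 4 − 9 = -5 (mod 8).
    Reduce coefficients mod 8: 7·t ≡ 3 (mod 8).
    The inverse of 7 mod 8 is 7 (since 7·7 = 49 = 6·8 + 1), so t ≡ 7·3 = 21 ≡ 5 (mod 8).
    Then x = 9 + 63·5 = 324, valid modulo lcm(63, 8) = 504: x ≡ 324 (mod 504).
Verify: 324 mod 9 = 0 ✓, 324 mod 7 = 2 ✓, 324 mod 8 = 4 ✓.

x ≡ 324 (mod 504).


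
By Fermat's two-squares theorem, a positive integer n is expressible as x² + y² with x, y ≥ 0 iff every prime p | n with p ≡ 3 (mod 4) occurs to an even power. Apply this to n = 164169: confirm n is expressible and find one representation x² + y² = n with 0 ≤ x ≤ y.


Step 1: Factor n = 164169 = 3^2 · 17 · 29 · 37.
Step 2: Check the mod-4 condition on each prime factor: 3 ≡ 3 (mod 4), exponent 2 (must be even); 17 ≡ 1 (mod 4), exponent 1; 29 ≡ 1 (mod 4), exponent 1; 37 ≡ 1 (mod 4), exponent 1.
All primes ≡ 3 (mod 4) appear to even exponent (or don't appear), so by the two-squares theorem n IS expressible as a sum of two squares.
Step 3: Build a representation. Group n = k² · m with k = 3 and m = 17 · 29 · 37 = 18241 (a product of primes ≡ 1 (mod 4)); a representation of m scales to one of n via (k·x)² + (k·y)² = k²(x² + y²). Each prime p ≡ 1 (mod 4) is itself a sum of two squares; find a² by testing p − a² for a perfect square:
  17: 17 − 1² = 16 = 4² ⇒ 17 = 1² + 4².
  29: 29 − 1² = 28, 29 − 2² = 25 = 5² ⇒ 29 = 2² + 5².
  37: 37 − 1² = 36 = 6² ⇒ 37 = 1² + 6².
  Combine using the Brahmagupta–Fibonacci identity (a² + b²)(c² + d²) = (ac − bd)² + (ad + bc)² = (ac + bd)² + (ad − bc)²:
  17 · 29 = 493: from (1² + 4²)(2² + 5²), take (1·2 − 4·5, 1·5 + 4·2) = (2 − 20, 5 + 8) = (-18, 13); dropping signs (only squares matter) gives (18, 13); check 18² + 13² = 324 + 169 = 493 ✓.
  493 · 37 = 18241: from (18² + 13²)(1² + 6²), take (18·1 − 13·6, 18·6 + 13·1) = (18 − 78, 108 + 13) = (-60, 121); dropping signs (only squares matter) gives (60, 121); check 60² + 121² = 3600 + 14641 = 18241 ✓.
  Scale by k = 3: (3·60, 3·121) = (180, 363).
Step 4: Order so x ≤ y and verify: 180² + 363² = 32400 + 131769 = 164169 = n. ✓

n = 164169 = 180² + 363² (one valid representation with x ≤ y).


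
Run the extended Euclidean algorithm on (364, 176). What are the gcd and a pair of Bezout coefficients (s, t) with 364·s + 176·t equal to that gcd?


Euclidean algorithm on (364, 176) — divide until remainder is 0:
  364 = 2 · 176 + 12
  176 = 14 · 12 + 8
  12 = 1 · 8 + 4
  8 = 2 · 4 + 0
gcd(364, 176) = 4.
Track Bezout coefficients alongside the remainders: start with r₀ = 364 = a·1 + b·0 (s = 1, t = 0) and r₁ = 176 = a·0 + b·1 (s = 0, t = 1); each new remainder r_{k+1} = r_{k-1} − q_k·r_k inherits s_{k+1} = s_{k-1} − q_k·s_k, t_{k+1} = t_{k-1} − q_k·t_k, so r_k = a·s_k + b·t_k at every step:
  q = 2: r = 12, s = 1 − 2·0 = 1, t = 0 − 2·1 = -2  (check: 364·1 + 176·(-2) = 12)
  q = 14: r = 8, s = 0 − 14·1 = -14, t = 1 − 14·(-2) = 29  (check: 364·(-14) + 176·29 = 8)
  q = 1: r = 4, s = 1 − 1·(-14) = 15, t = -2 − 1·29 = -31  (check: 364·15 + 176·(-31) = 4)
The row with r = 4 (the gcd) gives the Bezout coefficients s = 15, t = -31.
Result: 364 · (15) + 176 · (-31) = 4.

gcd(364, 176) = 4; s = 15, t = -31 (check: 364·15 + 176·(-31) = 4).


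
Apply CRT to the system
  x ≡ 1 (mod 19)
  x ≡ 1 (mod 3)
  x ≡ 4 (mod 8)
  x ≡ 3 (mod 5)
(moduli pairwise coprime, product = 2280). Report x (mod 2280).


Product of moduli M = 19 · 3 · 8 · 5 = 2280.
Merge one congruence at a time:
  Start: x ≡ 1 (mod 19).
  Combine with x ≡ 1 (mod 3); new modulus lcm = 57.
    Write x = 1 + 19·t and substitute into x ≡ 1 (mod 3): 19·t ≡ 1 − 1 = 0 (mod 3).
    Reduce coefficients mod 3: 1·t ≡ 0 (mod 3).
    So t ≡ 0 (mod 3).
    Then x = 1 + 19·0 = 1, valid modulo lcm(19, 3) = 57: x ≡ 1 (mod 57).
  Combine with x ≡ 4 (mod 8); new modulus lcm = 456.
    Write x = 1 + 57·t and substitute into x ≡ 4 (mod 8): 57·t ≡ 4 − 1 = 3 (mod 8).
    Reduce coefficients mod 8: 1·t ≡ 3 (mod 8).
    So t ≡ 3 (mod 8).
    Then x = 1 + 57·3 = 172, valid modulo lcm(57, 8) = 456: x ≡ 172 (mod 456).
  Combine with x ≡ 3 (mod 5); new modulus lcm = 2280.
    Write x = 172 + 456·t and substitute into x ≡ 3 (mod 5): 456·t ≡ 3 − 172 = -169 (mod 5).
    Reduce coefficients mod 5: 1·t ≡ 1 (mod 5).
    So t ≡ 1 (mod 5).
    Then x = 172 + 456·1 = 628, valid modulo lcm(456, 5) = 2280: x ≡ 628 (mod 2280).
Verify against each original: 628 mod 19 = 1, 628 mod 3 = 1, 628 mod 8 = 4, 628 mod 5 = 3.

x ≡ 628 (mod 2280).


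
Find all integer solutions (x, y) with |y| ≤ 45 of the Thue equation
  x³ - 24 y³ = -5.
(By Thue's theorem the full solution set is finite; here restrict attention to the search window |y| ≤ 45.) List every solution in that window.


The equation is x³ - 24y³ = -5. For fixed y, x³ = 24·y³ − 5, so a solution requires the RHS to be a perfect cube.
Strategy: iterate y from -45 to 45, compute RHS = 24·y³ − 5, and check whether it is a (positive or negative) perfect cube.
Check small values of y:
  y = 0: RHS = -5 is not a perfect cube.
  y = 1: RHS = 19 is not a perfect cube.
  y = -1: RHS = -29 is not a perfect cube.
  y = 2: RHS = 187 is not a perfect cube.
  y = -2: RHS = -197 is not a perfect cube.
  y = 3: RHS = 643 is not a perfect cube.
  y = -3: RHS = -653 is not a perfect cube.
Continuing the search up to |y| = 45 finds no solutions either.
No (x, y) in the scanned range satisfies the equation.

No integer solutions with |y| ≤ 45.
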